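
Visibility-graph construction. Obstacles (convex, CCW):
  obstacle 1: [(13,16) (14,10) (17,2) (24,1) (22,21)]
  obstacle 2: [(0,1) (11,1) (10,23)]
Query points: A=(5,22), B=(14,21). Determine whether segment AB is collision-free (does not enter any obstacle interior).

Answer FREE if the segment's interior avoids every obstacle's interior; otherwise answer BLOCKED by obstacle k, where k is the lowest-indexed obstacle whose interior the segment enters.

Obstacle 1 [(13,16) (14,10) (17,2) (24,1) (22,21)]:
  edge (13,16)–(14,10): clear
  edge (14,10)–(17,2): clear
  edge (17,2)–(24,1): clear
  edge (24,1)–(22,21): clear
  edge (22,21)–(13,16): clear
  midpoint (19/2,43/2) outside
  → clear
Obstacle 2 [(0,1) (11,1) (10,23)]:
  edge (0,1)–(11,1): clear
  edge (11,1)–(10,23): crosses AB
  edge (10,23)–(0,1): crosses AB
  → BLOCKED

BLOCKED by obstacle 2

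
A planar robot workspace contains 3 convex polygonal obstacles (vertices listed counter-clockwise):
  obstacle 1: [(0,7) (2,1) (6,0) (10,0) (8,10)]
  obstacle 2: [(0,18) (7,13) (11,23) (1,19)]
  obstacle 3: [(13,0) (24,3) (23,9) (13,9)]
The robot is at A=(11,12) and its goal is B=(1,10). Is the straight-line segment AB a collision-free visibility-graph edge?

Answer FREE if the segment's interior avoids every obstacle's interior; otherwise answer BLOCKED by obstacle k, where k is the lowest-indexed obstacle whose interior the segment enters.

FREE

Obstacle 1 [(0,7) (2,1) (6,0) (10,0) (8,10)]:
  edge (0,7)–(2,1): clear
  edge (2,1)–(6,0): clear
  edge (6,0)–(10,0): clear
  edge (10,0)–(8,10): clear
  edge (8,10)–(0,7): clear
  midpoint (6,11) outside
  → clear
Obstacle 2 [(0,18) (7,13) (11,23) (1,19)]:
  edge (0,18)–(7,13): clear
  edge (7,13)–(11,23): clear
  edge (11,23)–(1,19): clear
  edge (1,19)–(0,18): clear
  midpoint (6,11) outside
  → clear
Obstacle 3 [(13,0) (24,3) (23,9) (13,9)]:
  edge (13,0)–(24,3): clear
  edge (24,3)–(23,9): clear
  edge (23,9)–(13,9): clear
  edge (13,9)–(13,0): clear
  midpoint (6,11) outside
  → clear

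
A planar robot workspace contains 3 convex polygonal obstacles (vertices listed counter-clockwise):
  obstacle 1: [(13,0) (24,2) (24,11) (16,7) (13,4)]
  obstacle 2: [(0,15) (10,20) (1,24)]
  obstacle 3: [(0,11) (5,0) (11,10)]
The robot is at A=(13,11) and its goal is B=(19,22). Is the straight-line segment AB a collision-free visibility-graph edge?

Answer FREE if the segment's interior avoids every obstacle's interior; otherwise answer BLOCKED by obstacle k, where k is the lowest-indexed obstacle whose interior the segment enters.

FREE

Obstacle 1 [(13,0) (24,2) (24,11) (16,7) (13,4)]:
  edge (13,0)–(24,2): clear
  edge (24,2)–(24,11): clear
  edge (24,11)–(16,7): clear
  edge (16,7)–(13,4): clear
  edge (13,4)–(13,0): clear
  midpoint (16,33/2) outside
  → clear
Obstacle 2 [(0,15) (10,20) (1,24)]:
  edge (0,15)–(10,20): clear
  edge (10,20)–(1,24): clear
  edge (1,24)–(0,15): clear
  midpoint (16,33/2) outside
  → clear
Obstacle 3 [(0,11) (5,0) (11,10)]:
  edge (0,11)–(5,0): clear
  edge (5,0)–(11,10): clear
  edge (11,10)–(0,11): clear
  midpoint (16,33/2) outside
  → clear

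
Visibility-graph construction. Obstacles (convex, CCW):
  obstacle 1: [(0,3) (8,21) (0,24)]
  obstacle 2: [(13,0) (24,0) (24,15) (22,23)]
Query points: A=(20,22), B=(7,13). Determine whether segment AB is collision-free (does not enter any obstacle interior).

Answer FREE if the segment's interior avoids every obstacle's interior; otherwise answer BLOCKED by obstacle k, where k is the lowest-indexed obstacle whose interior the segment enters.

FREE

Obstacle 1 [(0,3) (8,21) (0,24)]:
  edge (0,3)–(8,21): clear
  edge (8,21)–(0,24): clear
  edge (0,24)–(0,3): clear
  midpoint (27/2,35/2) outside
  → clear
Obstacle 2 [(13,0) (24,0) (24,15) (22,23)]:
  edge (13,0)–(24,0): clear
  edge (24,0)–(24,15): clear
  edge (24,15)–(22,23): clear
  edge (22,23)–(13,0): clear
  midpoint (27/2,35/2) outside
  → clear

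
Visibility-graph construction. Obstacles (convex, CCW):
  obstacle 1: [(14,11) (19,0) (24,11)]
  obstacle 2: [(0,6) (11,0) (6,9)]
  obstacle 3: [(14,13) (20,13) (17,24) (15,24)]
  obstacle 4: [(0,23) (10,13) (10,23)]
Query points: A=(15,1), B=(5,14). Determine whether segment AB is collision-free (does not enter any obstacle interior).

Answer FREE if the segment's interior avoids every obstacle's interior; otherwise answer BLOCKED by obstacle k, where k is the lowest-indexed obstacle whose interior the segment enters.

FREE

Obstacle 1 [(14,11) (19,0) (24,11)]:
  edge (14,11)–(19,0): clear
  edge (19,0)–(24,11): clear
  edge (24,11)–(14,11): clear
  midpoint (10,15/2) outside
  → clear
Obstacle 2 [(0,6) (11,0) (6,9)]:
  edge (0,6)–(11,0): clear
  edge (11,0)–(6,9): clear
  edge (6,9)–(0,6): clear
  midpoint (10,15/2) outside
  → clear
Obstacle 3 [(14,13) (20,13) (17,24) (15,24)]:
  edge (14,13)–(20,13): clear
  edge (20,13)–(17,24): clear
  edge (17,24)–(15,24): clear
  edge (15,24)–(14,13): clear
  midpoint (10,15/2) outside
  → clear
Obstacle 4 [(0,23) (10,13) (10,23)]:
  edge (0,23)–(10,13): clear
  edge (10,13)–(10,23): clear
  edge (10,23)–(0,23): clear
  midpoint (10,15/2) outside
  → clear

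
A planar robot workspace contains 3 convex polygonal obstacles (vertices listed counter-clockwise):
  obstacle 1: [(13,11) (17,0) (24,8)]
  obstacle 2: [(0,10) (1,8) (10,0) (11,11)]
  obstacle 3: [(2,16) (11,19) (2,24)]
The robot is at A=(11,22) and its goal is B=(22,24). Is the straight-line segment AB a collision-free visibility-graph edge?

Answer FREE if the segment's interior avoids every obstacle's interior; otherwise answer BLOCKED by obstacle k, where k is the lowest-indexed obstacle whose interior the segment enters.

Obstacle 1 [(13,11) (17,0) (24,8)]:
  edge (13,11)–(17,0): clear
  edge (17,0)–(24,8): clear
  edge (24,8)–(13,11): clear
  midpoint (33/2,23) outside
  → clear
Obstacle 2 [(0,10) (1,8) (10,0) (11,11)]:
  edge (0,10)–(1,8): clear
  edge (1,8)–(10,0): clear
  edge (10,0)–(11,11): clear
  edge (11,11)–(0,10): clear
  midpoint (33/2,23) outside
  → clear
Obstacle 3 [(2,16) (11,19) (2,24)]:
  edge (2,16)–(11,19): clear
  edge (11,19)–(2,24): clear
  edge (2,24)–(2,16): clear
  midpoint (33/2,23) outside
  → clear

FREE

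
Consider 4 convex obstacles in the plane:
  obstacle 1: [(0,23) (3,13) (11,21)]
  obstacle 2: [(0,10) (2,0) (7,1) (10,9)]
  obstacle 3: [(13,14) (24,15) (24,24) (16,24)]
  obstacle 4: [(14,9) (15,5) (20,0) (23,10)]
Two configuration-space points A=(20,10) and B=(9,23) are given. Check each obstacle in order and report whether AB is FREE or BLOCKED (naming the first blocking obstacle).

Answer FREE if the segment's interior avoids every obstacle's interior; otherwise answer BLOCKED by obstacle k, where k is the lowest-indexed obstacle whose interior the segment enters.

BLOCKED by obstacle 1

Obstacle 1 [(0,23) (3,13) (11,21)]:
  edge (0,23)–(3,13): clear
  edge (3,13)–(11,21): crosses AB
  edge (11,21)–(0,23): crosses AB
  → BLOCKED
Obstacle 2 [(0,10) (2,0) (7,1) (10,9)]:
  edge (0,10)–(2,0): clear
  edge (2,0)–(7,1): clear
  edge (7,1)–(10,9): clear
  edge (10,9)–(0,10): clear
  midpoint (29/2,33/2) outside
  → clear
Obstacle 3 [(13,14) (24,15) (24,24) (16,24)]:
  edge (13,14)–(24,15): crosses AB
  edge (24,15)–(24,24): clear
  edge (24,24)–(16,24): clear
  edge (16,24)–(13,14): crosses AB
  → BLOCKED
Obstacle 4 [(14,9) (15,5) (20,0) (23,10)]:
  edge (14,9)–(15,5): clear
  edge (15,5)–(20,0): clear
  edge (20,0)–(23,10): clear
  edge (23,10)–(14,9): clear
  midpoint (29/2,33/2) outside
  → clear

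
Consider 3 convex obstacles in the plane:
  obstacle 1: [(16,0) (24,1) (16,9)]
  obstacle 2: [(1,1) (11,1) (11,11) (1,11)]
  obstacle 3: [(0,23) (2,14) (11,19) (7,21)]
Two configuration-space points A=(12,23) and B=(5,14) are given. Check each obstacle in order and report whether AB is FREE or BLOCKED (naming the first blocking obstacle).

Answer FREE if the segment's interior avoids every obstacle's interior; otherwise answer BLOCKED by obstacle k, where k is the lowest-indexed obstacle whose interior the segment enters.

Obstacle 1 [(16,0) (24,1) (16,9)]:
  edge (16,0)–(24,1): clear
  edge (24,1)–(16,9): clear
  edge (16,9)–(16,0): clear
  midpoint (17/2,37/2) outside
  → clear
Obstacle 2 [(1,1) (11,1) (11,11) (1,11)]:
  edge (1,1)–(11,1): clear
  edge (11,1)–(11,11): clear
  edge (11,11)–(1,11): clear
  edge (1,11)–(1,1): clear
  midpoint (17/2,37/2) outside
  → clear
Obstacle 3 [(0,23) (2,14) (11,19) (7,21)]:
  edge (0,23)–(2,14): clear
  edge (2,14)–(11,19): crosses AB
  edge (11,19)–(7,21): crosses AB
  edge (7,21)–(0,23): clear
  → BLOCKED

BLOCKED by obstacle 3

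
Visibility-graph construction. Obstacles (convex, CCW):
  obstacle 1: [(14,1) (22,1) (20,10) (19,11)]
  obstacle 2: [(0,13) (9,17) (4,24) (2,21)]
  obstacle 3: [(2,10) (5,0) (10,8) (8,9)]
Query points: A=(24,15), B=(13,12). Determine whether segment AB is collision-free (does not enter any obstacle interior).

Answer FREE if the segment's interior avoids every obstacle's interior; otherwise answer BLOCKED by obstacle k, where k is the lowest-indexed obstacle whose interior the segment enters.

FREE

Obstacle 1 [(14,1) (22,1) (20,10) (19,11)]:
  edge (14,1)–(22,1): clear
  edge (22,1)–(20,10): clear
  edge (20,10)–(19,11): clear
  edge (19,11)–(14,1): clear
  midpoint (37/2,27/2) outside
  → clear
Obstacle 2 [(0,13) (9,17) (4,24) (2,21)]:
  edge (0,13)–(9,17): clear
  edge (9,17)–(4,24): clear
  edge (4,24)–(2,21): clear
  edge (2,21)–(0,13): clear
  midpoint (37/2,27/2) outside
  → clear
Obstacle 3 [(2,10) (5,0) (10,8) (8,9)]:
  edge (2,10)–(5,0): clear
  edge (5,0)–(10,8): clear
  edge (10,8)–(8,9): clear
  edge (8,9)–(2,10): clear
  midpoint (37/2,27/2) outside
  → clear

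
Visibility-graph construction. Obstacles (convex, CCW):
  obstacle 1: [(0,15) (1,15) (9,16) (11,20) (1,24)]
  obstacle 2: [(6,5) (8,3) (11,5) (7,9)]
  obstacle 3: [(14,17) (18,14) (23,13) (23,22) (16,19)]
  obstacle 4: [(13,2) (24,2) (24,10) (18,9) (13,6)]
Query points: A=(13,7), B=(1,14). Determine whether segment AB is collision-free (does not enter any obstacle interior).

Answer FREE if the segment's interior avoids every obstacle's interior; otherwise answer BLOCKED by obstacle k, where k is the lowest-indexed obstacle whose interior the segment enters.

Obstacle 1 [(0,15) (1,15) (9,16) (11,20) (1,24)]:
  edge (0,15)–(1,15): clear
  edge (1,15)–(9,16): clear
  edge (9,16)–(11,20): clear
  edge (11,20)–(1,24): clear
  edge (1,24)–(0,15): clear
  midpoint (7,21/2) outside
  → clear
Obstacle 2 [(6,5) (8,3) (11,5) (7,9)]:
  edge (6,5)–(8,3): clear
  edge (8,3)–(11,5): clear
  edge (11,5)–(7,9): clear
  edge (7,9)–(6,5): clear
  midpoint (7,21/2) outside
  → clear
Obstacle 3 [(14,17) (18,14) (23,13) (23,22) (16,19)]:
  edge (14,17)–(18,14): clear
  edge (18,14)–(23,13): clear
  edge (23,13)–(23,22): clear
  edge (23,22)–(16,19): clear
  edge (16,19)–(14,17): clear
  midpoint (7,21/2) outside
  → clear
Obstacle 4 [(13,2) (24,2) (24,10) (18,9) (13,6)]:
  edge (13,2)–(24,2): clear
  edge (24,2)–(24,10): clear
  edge (24,10)–(18,9): clear
  edge (18,9)–(13,6): clear
  edge (13,6)–(13,2): clear
  midpoint (7,21/2) outside
  → clear

FREE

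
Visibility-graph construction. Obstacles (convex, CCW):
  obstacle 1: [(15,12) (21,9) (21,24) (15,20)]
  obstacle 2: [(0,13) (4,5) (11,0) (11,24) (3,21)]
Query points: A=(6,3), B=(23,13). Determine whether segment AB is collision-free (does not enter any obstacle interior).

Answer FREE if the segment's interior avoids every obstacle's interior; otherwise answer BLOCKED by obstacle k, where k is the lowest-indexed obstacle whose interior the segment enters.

BLOCKED by obstacle 1

Obstacle 1 [(15,12) (21,9) (21,24) (15,20)]:
  edge (15,12)–(21,9): crosses AB
  edge (21,9)–(21,24): crosses AB
  edge (21,24)–(15,20): clear
  edge (15,20)–(15,12): clear
  → BLOCKED
Obstacle 2 [(0,13) (4,5) (11,0) (11,24) (3,21)]:
  edge (0,13)–(4,5): clear
  edge (4,5)–(11,0): crosses AB
  edge (11,0)–(11,24): crosses AB
  edge (11,24)–(3,21): clear
  edge (3,21)–(0,13): clear
  → BLOCKED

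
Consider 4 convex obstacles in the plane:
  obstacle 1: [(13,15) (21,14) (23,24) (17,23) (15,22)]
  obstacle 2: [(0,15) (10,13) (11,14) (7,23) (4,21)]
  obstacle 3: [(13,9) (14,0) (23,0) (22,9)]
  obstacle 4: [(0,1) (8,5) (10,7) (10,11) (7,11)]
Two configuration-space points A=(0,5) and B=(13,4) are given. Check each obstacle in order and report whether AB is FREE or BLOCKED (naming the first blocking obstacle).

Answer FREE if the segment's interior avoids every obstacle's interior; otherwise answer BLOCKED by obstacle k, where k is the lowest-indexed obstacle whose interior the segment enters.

BLOCKED by obstacle 4

Obstacle 1 [(13,15) (21,14) (23,24) (17,23) (15,22)]:
  edge (13,15)–(21,14): clear
  edge (21,14)–(23,24): clear
  edge (23,24)–(17,23): clear
  edge (17,23)–(15,22): clear
  edge (15,22)–(13,15): clear
  midpoint (13/2,9/2) outside
  → clear
Obstacle 2 [(0,15) (10,13) (11,14) (7,23) (4,21)]:
  edge (0,15)–(10,13): clear
  edge (10,13)–(11,14): clear
  edge (11,14)–(7,23): clear
  edge (7,23)–(4,21): clear
  edge (4,21)–(0,15): clear
  midpoint (13/2,9/2) outside
  → clear
Obstacle 3 [(13,9) (14,0) (23,0) (22,9)]:
  edge (13,9)–(14,0): clear
  edge (14,0)–(23,0): clear
  edge (23,0)–(22,9): clear
  edge (22,9)–(13,9): clear
  midpoint (13/2,9/2) outside
  → clear
Obstacle 4 [(0,1) (8,5) (10,7) (10,11) (7,11)]:
  edge (0,1)–(8,5): crosses AB
  edge (8,5)–(10,7): clear
  edge (10,7)–(10,11): clear
  edge (10,11)–(7,11): clear
  edge (7,11)–(0,1): crosses AB
  → BLOCKED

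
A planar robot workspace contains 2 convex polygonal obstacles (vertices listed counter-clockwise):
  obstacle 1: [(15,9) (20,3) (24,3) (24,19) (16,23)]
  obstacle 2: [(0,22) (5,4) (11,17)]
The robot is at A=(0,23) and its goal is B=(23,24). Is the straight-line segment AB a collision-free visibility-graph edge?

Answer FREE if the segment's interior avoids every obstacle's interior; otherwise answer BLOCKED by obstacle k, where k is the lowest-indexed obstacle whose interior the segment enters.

FREE

Obstacle 1 [(15,9) (20,3) (24,3) (24,19) (16,23)]:
  edge (15,9)–(20,3): clear
  edge (20,3)–(24,3): clear
  edge (24,3)–(24,19): clear
  edge (24,19)–(16,23): clear
  edge (16,23)–(15,9): clear
  midpoint (23/2,47/2) outside
  → clear
Obstacle 2 [(0,22) (5,4) (11,17)]:
  edge (0,22)–(5,4): clear
  edge (5,4)–(11,17): clear
  edge (11,17)–(0,22): clear
  midpoint (23/2,47/2) outside
  → clear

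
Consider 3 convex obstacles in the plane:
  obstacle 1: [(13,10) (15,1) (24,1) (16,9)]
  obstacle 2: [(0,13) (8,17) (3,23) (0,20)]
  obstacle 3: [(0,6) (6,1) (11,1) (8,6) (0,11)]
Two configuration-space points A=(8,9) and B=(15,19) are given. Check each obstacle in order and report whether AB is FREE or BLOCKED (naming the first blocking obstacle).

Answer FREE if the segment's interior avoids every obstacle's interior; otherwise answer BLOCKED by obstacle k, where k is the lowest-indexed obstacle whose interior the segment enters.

Obstacle 1 [(13,10) (15,1) (24,1) (16,9)]:
  edge (13,10)–(15,1): clear
  edge (15,1)–(24,1): clear
  edge (24,1)–(16,9): clear
  edge (16,9)–(13,10): clear
  midpoint (23/2,14) outside
  → clear
Obstacle 2 [(0,13) (8,17) (3,23) (0,20)]:
  edge (0,13)–(8,17): clear
  edge (8,17)–(3,23): clear
  edge (3,23)–(0,20): clear
  edge (0,20)–(0,13): clear
  midpoint (23/2,14) outside
  → clear
Obstacle 3 [(0,6) (6,1) (11,1) (8,6) (0,11)]:
  edge (0,6)–(6,1): clear
  edge (6,1)–(11,1): clear
  edge (11,1)–(8,6): clear
  edge (8,6)–(0,11): clear
  edge (0,11)–(0,6): clear
  midpoint (23/2,14) outside
  → clear

FREE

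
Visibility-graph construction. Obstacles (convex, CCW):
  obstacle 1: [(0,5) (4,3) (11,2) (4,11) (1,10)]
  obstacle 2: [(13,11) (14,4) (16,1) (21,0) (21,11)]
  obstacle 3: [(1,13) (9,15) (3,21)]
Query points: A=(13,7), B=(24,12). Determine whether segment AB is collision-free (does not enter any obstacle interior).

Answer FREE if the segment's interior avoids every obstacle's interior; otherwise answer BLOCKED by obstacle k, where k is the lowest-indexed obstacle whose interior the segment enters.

Obstacle 1 [(0,5) (4,3) (11,2) (4,11) (1,10)]:
  edge (0,5)–(4,3): clear
  edge (4,3)–(11,2): clear
  edge (11,2)–(4,11): clear
  edge (4,11)–(1,10): clear
  edge (1,10)–(0,5): clear
  midpoint (37/2,19/2) outside
  → clear
Obstacle 2 [(13,11) (14,4) (16,1) (21,0) (21,11)]:
  edge (13,11)–(14,4): crosses AB
  edge (14,4)–(16,1): clear
  edge (16,1)–(21,0): clear
  edge (21,0)–(21,11): crosses AB
  edge (21,11)–(13,11): clear
  → BLOCKED
Obstacle 3 [(1,13) (9,15) (3,21)]:
  edge (1,13)–(9,15): clear
  edge (9,15)–(3,21): clear
  edge (3,21)–(1,13): clear
  midpoint (37/2,19/2) outside
  → clear

BLOCKED by obstacle 2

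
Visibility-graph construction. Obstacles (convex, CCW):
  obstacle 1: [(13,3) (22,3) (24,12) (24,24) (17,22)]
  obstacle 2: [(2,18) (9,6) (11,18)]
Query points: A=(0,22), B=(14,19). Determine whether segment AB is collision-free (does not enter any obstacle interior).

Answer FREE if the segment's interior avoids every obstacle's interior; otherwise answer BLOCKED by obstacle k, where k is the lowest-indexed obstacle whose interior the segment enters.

Obstacle 1 [(13,3) (22,3) (24,12) (24,24) (17,22)]:
  edge (13,3)–(22,3): clear
  edge (22,3)–(24,12): clear
  edge (24,12)–(24,24): clear
  edge (24,24)–(17,22): clear
  edge (17,22)–(13,3): clear
  midpoint (7,41/2) outside
  → clear
Obstacle 2 [(2,18) (9,6) (11,18)]:
  edge (2,18)–(9,6): clear
  edge (9,6)–(11,18): clear
  edge (11,18)–(2,18): clear
  midpoint (7,41/2) outside
  → clear

FREE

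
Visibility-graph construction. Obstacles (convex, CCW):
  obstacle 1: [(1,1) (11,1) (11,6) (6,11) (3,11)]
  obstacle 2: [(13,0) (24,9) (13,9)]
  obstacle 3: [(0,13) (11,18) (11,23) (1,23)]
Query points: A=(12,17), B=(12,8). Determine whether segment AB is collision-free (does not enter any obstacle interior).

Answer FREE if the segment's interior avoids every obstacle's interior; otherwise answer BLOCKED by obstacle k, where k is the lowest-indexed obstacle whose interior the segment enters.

FREE

Obstacle 1 [(1,1) (11,1) (11,6) (6,11) (3,11)]:
  edge (1,1)–(11,1): clear
  edge (11,1)–(11,6): clear
  edge (11,6)–(6,11): clear
  edge (6,11)–(3,11): clear
  edge (3,11)–(1,1): clear
  midpoint (12,25/2) outside
  → clear
Obstacle 2 [(13,0) (24,9) (13,9)]:
  edge (13,0)–(24,9): clear
  edge (24,9)–(13,9): clear
  edge (13,9)–(13,0): clear
  midpoint (12,25/2) outside
  → clear
Obstacle 3 [(0,13) (11,18) (11,23) (1,23)]:
  edge (0,13)–(11,18): clear
  edge (11,18)–(11,23): clear
  edge (11,23)–(1,23): clear
  edge (1,23)–(0,13): clear
  midpoint (12,25/2) outside
  → clear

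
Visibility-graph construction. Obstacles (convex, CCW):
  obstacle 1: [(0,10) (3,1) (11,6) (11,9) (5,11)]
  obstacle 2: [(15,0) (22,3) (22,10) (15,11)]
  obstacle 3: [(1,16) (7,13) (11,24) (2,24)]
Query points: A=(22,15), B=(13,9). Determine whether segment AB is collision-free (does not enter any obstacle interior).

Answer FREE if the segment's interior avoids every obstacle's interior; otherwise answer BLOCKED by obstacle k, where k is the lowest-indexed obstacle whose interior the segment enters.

Obstacle 1 [(0,10) (3,1) (11,6) (11,9) (5,11)]:
  edge (0,10)–(3,1): clear
  edge (3,1)–(11,6): clear
  edge (11,6)–(11,9): clear
  edge (11,9)–(5,11): clear
  edge (5,11)–(0,10): clear
  midpoint (35/2,12) outside
  → clear
Obstacle 2 [(15,0) (22,3) (22,10) (15,11)]:
  edge (15,0)–(22,3): clear
  edge (22,3)–(22,10): clear
  edge (22,10)–(15,11): crosses AB
  edge (15,11)–(15,0): crosses AB
  → BLOCKED
Obstacle 3 [(1,16) (7,13) (11,24) (2,24)]:
  edge (1,16)–(7,13): clear
  edge (7,13)–(11,24): clear
  edge (11,24)–(2,24): clear
  edge (2,24)–(1,16): clear
  midpoint (35/2,12) outside
  → clear

BLOCKED by obstacle 2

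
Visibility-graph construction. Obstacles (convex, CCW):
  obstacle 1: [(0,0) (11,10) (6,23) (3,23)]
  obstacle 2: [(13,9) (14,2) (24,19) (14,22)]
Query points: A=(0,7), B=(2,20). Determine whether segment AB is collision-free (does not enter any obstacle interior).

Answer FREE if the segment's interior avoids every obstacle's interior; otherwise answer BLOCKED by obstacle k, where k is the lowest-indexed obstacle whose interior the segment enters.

FREE

Obstacle 1 [(0,0) (11,10) (6,23) (3,23)]:
  edge (0,0)–(11,10): clear
  edge (11,10)–(6,23): clear
  edge (6,23)–(3,23): clear
  edge (3,23)–(0,0): clear
  midpoint (1,27/2) outside
  → clear
Obstacle 2 [(13,9) (14,2) (24,19) (14,22)]:
  edge (13,9)–(14,2): clear
  edge (14,2)–(24,19): clear
  edge (24,19)–(14,22): clear
  edge (14,22)–(13,9): clear
  midpoint (1,27/2) outside
  → clear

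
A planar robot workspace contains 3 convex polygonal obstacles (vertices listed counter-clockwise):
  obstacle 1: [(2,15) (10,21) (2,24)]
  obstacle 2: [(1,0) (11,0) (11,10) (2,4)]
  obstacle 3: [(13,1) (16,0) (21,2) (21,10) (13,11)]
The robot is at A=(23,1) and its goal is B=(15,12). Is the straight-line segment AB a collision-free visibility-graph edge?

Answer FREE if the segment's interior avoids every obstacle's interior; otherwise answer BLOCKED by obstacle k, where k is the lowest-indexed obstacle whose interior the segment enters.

Obstacle 1 [(2,15) (10,21) (2,24)]:
  edge (2,15)–(10,21): clear
  edge (10,21)–(2,24): clear
  edge (2,24)–(2,15): clear
  midpoint (19,13/2) outside
  → clear
Obstacle 2 [(1,0) (11,0) (11,10) (2,4)]:
  edge (1,0)–(11,0): clear
  edge (11,0)–(11,10): clear
  edge (11,10)–(2,4): clear
  edge (2,4)–(1,0): clear
  midpoint (19,13/2) outside
  → clear
Obstacle 3 [(13,1) (16,0) (21,2) (21,10) (13,11)]:
  edge (13,1)–(16,0): clear
  edge (16,0)–(21,2): clear
  edge (21,2)–(21,10): crosses AB
  edge (21,10)–(13,11): crosses AB
  edge (13,11)–(13,1): clear
  → BLOCKED

BLOCKED by obstacle 3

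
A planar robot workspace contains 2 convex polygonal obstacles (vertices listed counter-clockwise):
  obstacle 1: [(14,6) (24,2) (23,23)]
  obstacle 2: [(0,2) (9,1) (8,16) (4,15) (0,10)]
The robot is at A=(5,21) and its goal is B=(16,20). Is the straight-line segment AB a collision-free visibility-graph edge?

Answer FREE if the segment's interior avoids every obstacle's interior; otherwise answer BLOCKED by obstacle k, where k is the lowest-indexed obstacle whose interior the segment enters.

FREE

Obstacle 1 [(14,6) (24,2) (23,23)]:
  edge (14,6)–(24,2): clear
  edge (24,2)–(23,23): clear
  edge (23,23)–(14,6): clear
  midpoint (21/2,41/2) outside
  → clear
Obstacle 2 [(0,2) (9,1) (8,16) (4,15) (0,10)]:
  edge (0,2)–(9,1): clear
  edge (9,1)–(8,16): clear
  edge (8,16)–(4,15): clear
  edge (4,15)–(0,10): clear
  edge (0,10)–(0,2): clear
  midpoint (21/2,41/2) outside
  → clear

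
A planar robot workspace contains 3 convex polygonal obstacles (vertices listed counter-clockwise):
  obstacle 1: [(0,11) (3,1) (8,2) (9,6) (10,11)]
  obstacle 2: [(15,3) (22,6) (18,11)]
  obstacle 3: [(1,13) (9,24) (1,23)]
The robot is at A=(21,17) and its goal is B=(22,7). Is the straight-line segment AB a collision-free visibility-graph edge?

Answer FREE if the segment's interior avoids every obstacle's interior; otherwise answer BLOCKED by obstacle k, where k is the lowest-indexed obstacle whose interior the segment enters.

Obstacle 1 [(0,11) (3,1) (8,2) (9,6) (10,11)]:
  edge (0,11)–(3,1): clear
  edge (3,1)–(8,2): clear
  edge (8,2)–(9,6): clear
  edge (9,6)–(10,11): clear
  edge (10,11)–(0,11): clear
  midpoint (43/2,12) outside
  → clear
Obstacle 2 [(15,3) (22,6) (18,11)]:
  edge (15,3)–(22,6): clear
  edge (22,6)–(18,11): clear
  edge (18,11)–(15,3): clear
  midpoint (43/2,12) outside
  → clear
Obstacle 3 [(1,13) (9,24) (1,23)]:
  edge (1,13)–(9,24): clear
  edge (9,24)–(1,23): clear
  edge (1,23)–(1,13): clear
  midpoint (43/2,12) outside
  → clear

FREE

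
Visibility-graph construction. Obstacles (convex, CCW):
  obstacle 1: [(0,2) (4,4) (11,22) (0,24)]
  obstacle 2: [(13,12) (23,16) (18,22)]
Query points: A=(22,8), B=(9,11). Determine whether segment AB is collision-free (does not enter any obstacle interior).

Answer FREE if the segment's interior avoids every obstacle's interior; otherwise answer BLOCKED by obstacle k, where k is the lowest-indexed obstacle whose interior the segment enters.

FREE

Obstacle 1 [(0,2) (4,4) (11,22) (0,24)]:
  edge (0,2)–(4,4): clear
  edge (4,4)–(11,22): clear
  edge (11,22)–(0,24): clear
  edge (0,24)–(0,2): clear
  midpoint (31/2,19/2) outside
  → clear
Obstacle 2 [(13,12) (23,16) (18,22)]:
  edge (13,12)–(23,16): clear
  edge (23,16)–(18,22): clear
  edge (18,22)–(13,12): clear
  midpoint (31/2,19/2) outside
  → clear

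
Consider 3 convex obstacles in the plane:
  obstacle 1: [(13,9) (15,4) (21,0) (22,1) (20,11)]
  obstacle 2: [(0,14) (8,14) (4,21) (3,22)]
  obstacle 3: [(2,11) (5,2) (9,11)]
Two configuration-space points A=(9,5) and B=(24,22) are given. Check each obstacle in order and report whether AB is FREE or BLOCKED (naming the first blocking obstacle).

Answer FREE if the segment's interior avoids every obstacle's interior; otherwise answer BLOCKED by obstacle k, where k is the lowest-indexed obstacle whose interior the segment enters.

FREE

Obstacle 1 [(13,9) (15,4) (21,0) (22,1) (20,11)]:
  edge (13,9)–(15,4): clear
  edge (15,4)–(21,0): clear
  edge (21,0)–(22,1): clear
  edge (22,1)–(20,11): clear
  edge (20,11)–(13,9): clear
  midpoint (33/2,27/2) outside
  → clear
Obstacle 2 [(0,14) (8,14) (4,21) (3,22)]:
  edge (0,14)–(8,14): clear
  edge (8,14)–(4,21): clear
  edge (4,21)–(3,22): clear
  edge (3,22)–(0,14): clear
  midpoint (33/2,27/2) outside
  → clear
Obstacle 3 [(2,11) (5,2) (9,11)]:
  edge (2,11)–(5,2): clear
  edge (5,2)–(9,11): clear
  edge (9,11)–(2,11): clear
  midpoint (33/2,27/2) outside
  → clear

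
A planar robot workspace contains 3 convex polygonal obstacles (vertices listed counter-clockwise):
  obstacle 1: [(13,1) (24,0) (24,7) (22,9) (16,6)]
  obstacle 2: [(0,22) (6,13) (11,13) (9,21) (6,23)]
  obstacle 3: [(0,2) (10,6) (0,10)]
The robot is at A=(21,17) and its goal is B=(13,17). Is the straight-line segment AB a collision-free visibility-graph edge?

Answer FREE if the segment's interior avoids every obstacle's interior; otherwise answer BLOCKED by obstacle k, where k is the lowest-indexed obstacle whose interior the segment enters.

FREE

Obstacle 1 [(13,1) (24,0) (24,7) (22,9) (16,6)]:
  edge (13,1)–(24,0): clear
  edge (24,0)–(24,7): clear
  edge (24,7)–(22,9): clear
  edge (22,9)–(16,6): clear
  edge (16,6)–(13,1): clear
  midpoint (17,17) outside
  → clear
Obstacle 2 [(0,22) (6,13) (11,13) (9,21) (6,23)]:
  edge (0,22)–(6,13): clear
  edge (6,13)–(11,13): clear
  edge (11,13)–(9,21): clear
  edge (9,21)–(6,23): clear
  edge (6,23)–(0,22): clear
  midpoint (17,17) outside
  → clear
Obstacle 3 [(0,2) (10,6) (0,10)]:
  edge (0,2)–(10,6): clear
  edge (10,6)–(0,10): clear
  edge (0,10)–(0,2): clear
  midpoint (17,17) outside
  → clear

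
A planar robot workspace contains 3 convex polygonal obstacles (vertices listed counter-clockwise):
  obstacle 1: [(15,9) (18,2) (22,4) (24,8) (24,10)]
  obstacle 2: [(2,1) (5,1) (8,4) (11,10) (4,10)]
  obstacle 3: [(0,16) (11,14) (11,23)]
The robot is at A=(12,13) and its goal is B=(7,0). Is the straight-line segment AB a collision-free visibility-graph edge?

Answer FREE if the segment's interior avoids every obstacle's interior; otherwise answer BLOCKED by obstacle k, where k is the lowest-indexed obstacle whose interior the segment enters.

Obstacle 1 [(15,9) (18,2) (22,4) (24,8) (24,10)]:
  edge (15,9)–(18,2): clear
  edge (18,2)–(22,4): clear
  edge (22,4)–(24,8): clear
  edge (24,8)–(24,10): clear
  edge (24,10)–(15,9): clear
  midpoint (19/2,13/2) outside
  → clear
Obstacle 2 [(2,1) (5,1) (8,4) (11,10) (4,10)]:
  edge (2,1)–(5,1): clear
  edge (5,1)–(8,4): clear
  edge (8,4)–(11,10): crosses AB
  edge (11,10)–(4,10): crosses AB
  edge (4,10)–(2,1): clear
  → BLOCKED
Obstacle 3 [(0,16) (11,14) (11,23)]:
  edge (0,16)–(11,14): clear
  edge (11,14)–(11,23): clear
  edge (11,23)–(0,16): clear
  midpoint (19/2,13/2) outside
  → clear

BLOCKED by obstacle 2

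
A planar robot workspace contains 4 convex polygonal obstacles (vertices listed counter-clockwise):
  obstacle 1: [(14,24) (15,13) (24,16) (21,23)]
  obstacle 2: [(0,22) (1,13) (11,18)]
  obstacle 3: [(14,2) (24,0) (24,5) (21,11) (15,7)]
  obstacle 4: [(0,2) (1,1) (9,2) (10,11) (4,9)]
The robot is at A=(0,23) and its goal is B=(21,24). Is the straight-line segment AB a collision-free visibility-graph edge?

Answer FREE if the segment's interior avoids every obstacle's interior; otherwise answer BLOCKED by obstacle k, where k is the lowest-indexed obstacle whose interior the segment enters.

BLOCKED by obstacle 1

Obstacle 1 [(14,24) (15,13) (24,16) (21,23)]:
  edge (14,24)–(15,13): crosses AB
  edge (15,13)–(24,16): clear
  edge (24,16)–(21,23): clear
  edge (21,23)–(14,24): crosses AB
  → BLOCKED
Obstacle 2 [(0,22) (1,13) (11,18)]:
  edge (0,22)–(1,13): clear
  edge (1,13)–(11,18): clear
  edge (11,18)–(0,22): clear
  midpoint (21/2,47/2) outside
  → clear
Obstacle 3 [(14,2) (24,0) (24,5) (21,11) (15,7)]:
  edge (14,2)–(24,0): clear
  edge (24,0)–(24,5): clear
  edge (24,5)–(21,11): clear
  edge (21,11)–(15,7): clear
  edge (15,7)–(14,2): clear
  midpoint (21/2,47/2) outside
  → clear
Obstacle 4 [(0,2) (1,1) (9,2) (10,11) (4,9)]:
  edge (0,2)–(1,1): clear
  edge (1,1)–(9,2): clear
  edge (9,2)–(10,11): clear
  edge (10,11)–(4,9): clear
  edge (4,9)–(0,2): clear
  midpoint (21/2,47/2) outside
  → clear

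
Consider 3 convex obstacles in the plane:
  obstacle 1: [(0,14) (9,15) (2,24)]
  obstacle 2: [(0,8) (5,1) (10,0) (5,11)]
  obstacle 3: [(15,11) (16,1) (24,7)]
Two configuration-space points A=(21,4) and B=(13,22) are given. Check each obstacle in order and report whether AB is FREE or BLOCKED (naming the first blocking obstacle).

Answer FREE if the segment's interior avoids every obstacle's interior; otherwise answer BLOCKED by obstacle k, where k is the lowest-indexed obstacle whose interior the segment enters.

Obstacle 1 [(0,14) (9,15) (2,24)]:
  edge (0,14)–(9,15): clear
  edge (9,15)–(2,24): clear
  edge (2,24)–(0,14): clear
  midpoint (17,13) outside
  → clear
Obstacle 2 [(0,8) (5,1) (10,0) (5,11)]:
  edge (0,8)–(5,1): clear
  edge (5,1)–(10,0): clear
  edge (10,0)–(5,11): clear
  edge (5,11)–(0,8): clear
  midpoint (17,13) outside
  → clear
Obstacle 3 [(15,11) (16,1) (24,7)]:
  edge (15,11)–(16,1): clear
  edge (16,1)–(24,7): crosses AB
  edge (24,7)–(15,11): crosses AB
  → BLOCKED

BLOCKED by obstacle 3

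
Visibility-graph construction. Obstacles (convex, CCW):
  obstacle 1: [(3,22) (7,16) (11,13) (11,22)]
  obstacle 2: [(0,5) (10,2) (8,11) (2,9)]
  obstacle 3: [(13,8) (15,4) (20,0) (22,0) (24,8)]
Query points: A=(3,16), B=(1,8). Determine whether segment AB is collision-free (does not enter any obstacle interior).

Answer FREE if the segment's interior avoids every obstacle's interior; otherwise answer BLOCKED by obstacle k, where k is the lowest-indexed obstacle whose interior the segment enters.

Obstacle 1 [(3,22) (7,16) (11,13) (11,22)]:
  edge (3,22)–(7,16): clear
  edge (7,16)–(11,13): clear
  edge (11,13)–(11,22): clear
  edge (11,22)–(3,22): clear
  midpoint (2,12) outside
  → clear
Obstacle 2 [(0,5) (10,2) (8,11) (2,9)]:
  edge (0,5)–(10,2): clear
  edge (10,2)–(8,11): clear
  edge (8,11)–(2,9): clear
  edge (2,9)–(0,5): clear
  midpoint (2,12) outside
  → clear
Obstacle 3 [(13,8) (15,4) (20,0) (22,0) (24,8)]:
  edge (13,8)–(15,4): clear
  edge (15,4)–(20,0): clear
  edge (20,0)–(22,0): clear
  edge (22,0)–(24,8): clear
  edge (24,8)–(13,8): clear
  midpoint (2,12) outside
  → clear

FREE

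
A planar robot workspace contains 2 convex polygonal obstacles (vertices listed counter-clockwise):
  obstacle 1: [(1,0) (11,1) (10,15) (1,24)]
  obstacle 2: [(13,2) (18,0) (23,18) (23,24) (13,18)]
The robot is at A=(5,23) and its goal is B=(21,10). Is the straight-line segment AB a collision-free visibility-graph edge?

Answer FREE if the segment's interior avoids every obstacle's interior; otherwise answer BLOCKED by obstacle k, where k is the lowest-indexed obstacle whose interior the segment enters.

Obstacle 1 [(1,0) (11,1) (10,15) (1,24)]:
  edge (1,0)–(11,1): clear
  edge (11,1)–(10,15): clear
  edge (10,15)–(1,24): clear
  edge (1,24)–(1,0): clear
  midpoint (13,33/2) outside
  → clear
Obstacle 2 [(13,2) (18,0) (23,18) (23,24) (13,18)]:
  edge (13,2)–(18,0): clear
  edge (18,0)–(23,18): crosses AB
  edge (23,18)–(23,24): clear
  edge (23,24)–(13,18): clear
  edge (13,18)–(13,2): crosses AB
  → BLOCKED

BLOCKED by obstacle 2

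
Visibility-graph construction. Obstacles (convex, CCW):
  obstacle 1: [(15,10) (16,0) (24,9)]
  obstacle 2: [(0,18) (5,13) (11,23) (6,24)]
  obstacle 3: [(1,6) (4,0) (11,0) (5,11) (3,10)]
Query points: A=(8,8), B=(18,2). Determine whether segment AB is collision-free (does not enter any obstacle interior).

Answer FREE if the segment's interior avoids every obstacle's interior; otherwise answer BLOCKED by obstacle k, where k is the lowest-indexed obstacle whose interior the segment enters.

BLOCKED by obstacle 1

Obstacle 1 [(15,10) (16,0) (24,9)]:
  edge (15,10)–(16,0): crosses AB
  edge (16,0)–(24,9): crosses AB
  edge (24,9)–(15,10): clear
  → BLOCKED
Obstacle 2 [(0,18) (5,13) (11,23) (6,24)]:
  edge (0,18)–(5,13): clear
  edge (5,13)–(11,23): clear
  edge (11,23)–(6,24): clear
  edge (6,24)–(0,18): clear
  midpoint (13,5) outside
  → clear
Obstacle 3 [(1,6) (4,0) (11,0) (5,11) (3,10)]:
  edge (1,6)–(4,0): clear
  edge (4,0)–(11,0): clear
  edge (11,0)–(5,11): clear
  edge (5,11)–(3,10): clear
  edge (3,10)–(1,6): clear
  midpoint (13,5) outside
  → clear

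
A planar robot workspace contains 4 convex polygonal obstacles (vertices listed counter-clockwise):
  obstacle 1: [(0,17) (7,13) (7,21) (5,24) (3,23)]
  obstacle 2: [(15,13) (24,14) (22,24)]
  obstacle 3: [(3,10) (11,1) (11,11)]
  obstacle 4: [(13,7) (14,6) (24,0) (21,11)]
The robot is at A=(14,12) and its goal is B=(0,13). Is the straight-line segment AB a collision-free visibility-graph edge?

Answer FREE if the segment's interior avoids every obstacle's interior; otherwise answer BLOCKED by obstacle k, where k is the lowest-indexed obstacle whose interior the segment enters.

FREE

Obstacle 1 [(0,17) (7,13) (7,21) (5,24) (3,23)]:
  edge (0,17)–(7,13): clear
  edge (7,13)–(7,21): clear
  edge (7,21)–(5,24): clear
  edge (5,24)–(3,23): clear
  edge (3,23)–(0,17): clear
  midpoint (7,25/2) outside
  → clear
Obstacle 2 [(15,13) (24,14) (22,24)]:
  edge (15,13)–(24,14): clear
  edge (24,14)–(22,24): clear
  edge (22,24)–(15,13): clear
  midpoint (7,25/2) outside
  → clear
Obstacle 3 [(3,10) (11,1) (11,11)]:
  edge (3,10)–(11,1): clear
  edge (11,1)–(11,11): clear
  edge (11,11)–(3,10): clear
  midpoint (7,25/2) outside
  → clear
Obstacle 4 [(13,7) (14,6) (24,0) (21,11)]:
  edge (13,7)–(14,6): clear
  edge (14,6)–(24,0): clear
  edge (24,0)–(21,11): clear
  edge (21,11)–(13,7): clear
  midpoint (7,25/2) outside
  → clear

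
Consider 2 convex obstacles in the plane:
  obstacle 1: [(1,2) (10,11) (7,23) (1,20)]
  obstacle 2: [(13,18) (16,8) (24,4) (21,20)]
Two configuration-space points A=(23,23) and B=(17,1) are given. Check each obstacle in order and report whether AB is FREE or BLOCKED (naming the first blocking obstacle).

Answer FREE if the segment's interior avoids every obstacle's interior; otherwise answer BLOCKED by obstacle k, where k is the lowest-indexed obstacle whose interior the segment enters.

BLOCKED by obstacle 2

Obstacle 1 [(1,2) (10,11) (7,23) (1,20)]:
  edge (1,2)–(10,11): clear
  edge (10,11)–(7,23): clear
  edge (7,23)–(1,20): clear
  edge (1,20)–(1,2): clear
  midpoint (20,12) outside
  → clear
Obstacle 2 [(13,18) (16,8) (24,4) (21,20)]:
  edge (13,18)–(16,8): clear
  edge (16,8)–(24,4): crosses AB
  edge (24,4)–(21,20): crosses AB
  edge (21,20)–(13,18): clear
  → BLOCKED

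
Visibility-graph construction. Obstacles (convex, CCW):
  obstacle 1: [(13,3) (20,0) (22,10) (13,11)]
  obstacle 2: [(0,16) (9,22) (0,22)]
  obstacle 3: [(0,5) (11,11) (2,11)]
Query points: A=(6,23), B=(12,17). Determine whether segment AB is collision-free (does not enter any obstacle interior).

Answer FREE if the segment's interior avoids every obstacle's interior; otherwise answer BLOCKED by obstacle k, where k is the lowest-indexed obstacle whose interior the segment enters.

Obstacle 1 [(13,3) (20,0) (22,10) (13,11)]:
  edge (13,3)–(20,0): clear
  edge (20,0)–(22,10): clear
  edge (22,10)–(13,11): clear
  edge (13,11)–(13,3): clear
  midpoint (9,20) outside
  → clear
Obstacle 2 [(0,16) (9,22) (0,22)]:
  edge (0,16)–(9,22): crosses AB
  edge (9,22)–(0,22): crosses AB
  edge (0,22)–(0,16): clear
  → BLOCKED
Obstacle 3 [(0,5) (11,11) (2,11)]:
  edge (0,5)–(11,11): clear
  edge (11,11)–(2,11): clear
  edge (2,11)–(0,5): clear
  midpoint (9,20) outside
  → clear

BLOCKED by obstacle 2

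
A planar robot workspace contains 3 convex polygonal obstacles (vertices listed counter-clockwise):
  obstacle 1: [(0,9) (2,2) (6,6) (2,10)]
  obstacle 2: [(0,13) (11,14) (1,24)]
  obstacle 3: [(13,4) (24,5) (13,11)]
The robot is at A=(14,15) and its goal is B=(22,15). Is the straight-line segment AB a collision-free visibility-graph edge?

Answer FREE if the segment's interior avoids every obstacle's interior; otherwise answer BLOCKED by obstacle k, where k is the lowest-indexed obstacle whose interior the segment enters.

FREE

Obstacle 1 [(0,9) (2,2) (6,6) (2,10)]:
  edge (0,9)–(2,2): clear
  edge (2,2)–(6,6): clear
  edge (6,6)–(2,10): clear
  edge (2,10)–(0,9): clear
  midpoint (18,15) outside
  → clear
Obstacle 2 [(0,13) (11,14) (1,24)]:
  edge (0,13)–(11,14): clear
  edge (11,14)–(1,24): clear
  edge (1,24)–(0,13): clear
  midpoint (18,15) outside
  → clear
Obstacle 3 [(13,4) (24,5) (13,11)]:
  edge (13,4)–(24,5): clear
  edge (24,5)–(13,11): clear
  edge (13,11)–(13,4): clear
  midpoint (18,15) outside
  → clear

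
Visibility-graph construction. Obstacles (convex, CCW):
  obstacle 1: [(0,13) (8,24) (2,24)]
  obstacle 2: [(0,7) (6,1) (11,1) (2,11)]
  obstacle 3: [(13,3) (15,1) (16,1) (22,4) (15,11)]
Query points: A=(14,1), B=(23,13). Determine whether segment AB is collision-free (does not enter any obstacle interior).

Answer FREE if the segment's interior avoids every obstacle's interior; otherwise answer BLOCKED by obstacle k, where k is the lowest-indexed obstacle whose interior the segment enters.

BLOCKED by obstacle 3

Obstacle 1 [(0,13) (8,24) (2,24)]:
  edge (0,13)–(8,24): clear
  edge (8,24)–(2,24): clear
  edge (2,24)–(0,13): clear
  midpoint (37/2,7) outside
  → clear
Obstacle 2 [(0,7) (6,1) (11,1) (2,11)]:
  edge (0,7)–(6,1): clear
  edge (6,1)–(11,1): clear
  edge (11,1)–(2,11): clear
  edge (2,11)–(0,7): clear
  midpoint (37/2,7) outside
  → clear
Obstacle 3 [(13,3) (15,1) (16,1) (22,4) (15,11)]:
  edge (13,3)–(15,1): crosses AB
  edge (15,1)–(16,1): clear
  edge (16,1)–(22,4): clear
  edge (22,4)–(15,11): crosses AB
  edge (15,11)–(13,3): clear
  → BLOCKED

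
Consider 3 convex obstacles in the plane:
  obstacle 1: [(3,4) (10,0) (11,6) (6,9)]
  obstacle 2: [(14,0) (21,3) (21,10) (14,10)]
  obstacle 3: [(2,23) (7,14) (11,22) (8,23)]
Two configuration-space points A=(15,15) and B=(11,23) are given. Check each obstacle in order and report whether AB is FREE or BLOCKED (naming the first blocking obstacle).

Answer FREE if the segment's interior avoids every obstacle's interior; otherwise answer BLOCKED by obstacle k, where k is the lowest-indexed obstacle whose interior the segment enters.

Obstacle 1 [(3,4) (10,0) (11,6) (6,9)]:
  edge (3,4)–(10,0): clear
  edge (10,0)–(11,6): clear
  edge (11,6)–(6,9): clear
  edge (6,9)–(3,4): clear
  midpoint (13,19) outside
  → clear
Obstacle 2 [(14,0) (21,3) (21,10) (14,10)]:
  edge (14,0)–(21,3): clear
  edge (21,3)–(21,10): clear
  edge (21,10)–(14,10): clear
  edge (14,10)–(14,0): clear
  midpoint (13,19) outside
  → clear
Obstacle 3 [(2,23) (7,14) (11,22) (8,23)]:
  edge (2,23)–(7,14): clear
  edge (7,14)–(11,22): clear
  edge (11,22)–(8,23): clear
  edge (8,23)–(2,23): clear
  midpoint (13,19) outside
  → clear

FREE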